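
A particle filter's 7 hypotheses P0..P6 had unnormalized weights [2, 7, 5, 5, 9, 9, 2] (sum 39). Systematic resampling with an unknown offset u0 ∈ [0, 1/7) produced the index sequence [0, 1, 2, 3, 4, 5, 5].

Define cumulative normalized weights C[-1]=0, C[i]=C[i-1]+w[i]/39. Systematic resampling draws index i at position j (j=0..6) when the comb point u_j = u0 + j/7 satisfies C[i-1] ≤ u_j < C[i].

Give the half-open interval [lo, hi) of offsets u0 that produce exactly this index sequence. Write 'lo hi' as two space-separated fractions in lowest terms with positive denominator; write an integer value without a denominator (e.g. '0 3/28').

1/273 2/39

C = [2/39, 3/13, 14/39, 19/39, 28/39, 37/39, 1]
j=0 picked index 0: u0 ∈ [0, 2/39)
j=1 picked index 1: u0 ∈ [-25/273, 8/91)
j=2 picked index 2: u0 ∈ [-5/91, 20/273)
j=3 picked index 3: u0 ∈ [-19/273, 16/273)
j=4 picked index 4: u0 ∈ [-23/273, 40/273)
j=5 picked index 5: u0 ∈ [1/273, 64/273)
j=6 picked index 5: u0 ∈ [-38/273, 25/273)
intersection: [1/273, 2/39)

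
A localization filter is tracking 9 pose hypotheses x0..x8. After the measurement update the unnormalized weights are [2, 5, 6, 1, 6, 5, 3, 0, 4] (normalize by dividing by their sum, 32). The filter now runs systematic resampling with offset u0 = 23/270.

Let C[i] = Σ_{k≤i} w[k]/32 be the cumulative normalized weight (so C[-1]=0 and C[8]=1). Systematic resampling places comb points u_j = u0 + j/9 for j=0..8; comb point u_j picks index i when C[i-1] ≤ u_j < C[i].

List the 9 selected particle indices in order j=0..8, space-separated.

1 1 2 3 4 5 5 6 8

C = [1/16, 7/32, 13/32, 7/16, 5/8, 25/32, 7/8, 7/8, 1]
j=0: u_0=23/270 ∈ [1/16, 7/32) → index 1
j=1: u_1=53/270 ∈ [1/16, 7/32) → index 1
j=2: u_2=83/270 ∈ [7/32, 13/32) → index 2
j=3: u_3=113/270 ∈ [13/32, 7/16) → index 3
j=4: u_4=143/270 ∈ [7/16, 5/8) → index 4
j=5: u_5=173/270 ∈ [5/8, 25/32) → index 5
j=6: u_6=203/270 ∈ [5/8, 25/32) → index 5
j=7: u_7=233/270 ∈ [25/32, 7/8) → index 6
j=8: u_8=263/270 ∈ [7/8, 1) → index 8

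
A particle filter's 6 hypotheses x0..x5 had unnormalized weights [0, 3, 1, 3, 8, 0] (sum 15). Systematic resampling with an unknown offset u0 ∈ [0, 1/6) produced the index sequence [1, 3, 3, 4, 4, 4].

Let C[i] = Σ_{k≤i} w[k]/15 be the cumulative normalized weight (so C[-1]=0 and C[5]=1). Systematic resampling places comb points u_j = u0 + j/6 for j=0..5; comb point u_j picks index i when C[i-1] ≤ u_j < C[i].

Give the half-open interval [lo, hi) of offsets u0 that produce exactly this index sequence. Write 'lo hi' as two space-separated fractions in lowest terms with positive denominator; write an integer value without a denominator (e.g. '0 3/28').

1/10 2/15

C = [0, 1/5, 4/15, 7/15, 1, 1]
j=0 picked index 1: u0 ∈ [0, 1/5)
j=1 picked index 3: u0 ∈ [1/10, 3/10)
j=2 picked index 3: u0 ∈ [-1/15, 2/15)
j=3 picked index 4: u0 ∈ [-1/30, 1/2)
j=4 picked index 4: u0 ∈ [-1/5, 1/3)
j=5 picked index 4: u0 ∈ [-11/30, 1/6)
intersection: [1/10, 2/15)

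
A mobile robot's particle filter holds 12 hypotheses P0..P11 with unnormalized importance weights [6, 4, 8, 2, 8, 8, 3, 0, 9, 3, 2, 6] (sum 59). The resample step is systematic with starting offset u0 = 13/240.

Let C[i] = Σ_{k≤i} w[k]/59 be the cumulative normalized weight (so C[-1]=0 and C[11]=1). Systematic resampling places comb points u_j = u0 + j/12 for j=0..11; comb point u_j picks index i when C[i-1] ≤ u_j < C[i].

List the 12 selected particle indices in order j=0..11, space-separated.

0 1 2 2 4 4 5 6 8 8 10 11

C = [6/59, 10/59, 18/59, 20/59, 28/59, 36/59, 39/59, 39/59, 48/59, 51/59, 53/59, 1]
j=0: u_0=13/240 ∈ [0, 6/59) → index 0
j=1: u_1=11/80 ∈ [6/59, 10/59) → index 1
j=2: u_2=53/240 ∈ [10/59, 18/59) → index 2
j=3: u_3=73/240 ∈ [10/59, 18/59) → index 2
j=4: u_4=31/80 ∈ [20/59, 28/59) → index 4
j=5: u_5=113/240 ∈ [20/59, 28/59) → index 4
j=6: u_6=133/240 ∈ [28/59, 36/59) → index 5
j=7: u_7=51/80 ∈ [36/59, 39/59) → index 6
j=8: u_8=173/240 ∈ [39/59, 48/59) → index 8
j=9: u_9=193/240 ∈ [39/59, 48/59) → index 8
j=10: u_10=71/80 ∈ [51/59, 53/59) → index 10
j=11: u_11=233/240 ∈ [53/59, 1) → index 11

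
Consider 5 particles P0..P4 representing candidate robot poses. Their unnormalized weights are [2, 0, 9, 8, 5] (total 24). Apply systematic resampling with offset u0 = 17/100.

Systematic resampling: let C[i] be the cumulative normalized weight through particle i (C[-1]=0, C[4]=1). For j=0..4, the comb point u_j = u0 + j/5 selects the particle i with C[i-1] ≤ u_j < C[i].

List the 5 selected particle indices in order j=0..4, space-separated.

2 2 3 3 4

C = [1/12, 1/12, 11/24, 19/24, 1]
j=0: u_0=17/100 ∈ [1/12, 11/24) → index 2
j=1: u_1=37/100 ∈ [1/12, 11/24) → index 2
j=2: u_2=57/100 ∈ [11/24, 19/24) → index 3
j=3: u_3=77/100 ∈ [11/24, 19/24) → index 3
j=4: u_4=97/100 ∈ [19/24, 1) → index 4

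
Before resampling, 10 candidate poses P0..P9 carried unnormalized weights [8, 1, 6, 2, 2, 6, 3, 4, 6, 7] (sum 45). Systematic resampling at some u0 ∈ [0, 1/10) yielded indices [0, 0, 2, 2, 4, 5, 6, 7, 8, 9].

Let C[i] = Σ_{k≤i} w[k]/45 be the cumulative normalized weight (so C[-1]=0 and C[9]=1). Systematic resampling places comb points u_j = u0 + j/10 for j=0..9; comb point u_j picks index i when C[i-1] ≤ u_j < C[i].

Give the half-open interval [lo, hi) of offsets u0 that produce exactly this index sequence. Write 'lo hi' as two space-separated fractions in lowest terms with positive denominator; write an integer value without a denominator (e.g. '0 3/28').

C = [8/45, 1/5, 1/3, 17/45, 19/45, 5/9, 28/45, 32/45, 38/45, 1]
j=0 picked index 0: u0 ∈ [0, 8/45)
j=1 picked index 0: u0 ∈ [-1/10, 7/90)
j=2 picked index 2: u0 ∈ [0, 2/15)
j=3 picked index 2: u0 ∈ [-1/10, 1/30)
j=4 picked index 4: u0 ∈ [-1/45, 1/45)
j=5 picked index 5: u0 ∈ [-7/90, 1/18)
j=6 picked index 6: u0 ∈ [-2/45, 1/45)
j=7 picked index 7: u0 ∈ [-7/90, 1/90)
j=8 picked index 8: u0 ∈ [-4/45, 2/45)
j=9 picked index 9: u0 ∈ [-1/18, 1/10)
intersection: [0, 1/90)

0 1/90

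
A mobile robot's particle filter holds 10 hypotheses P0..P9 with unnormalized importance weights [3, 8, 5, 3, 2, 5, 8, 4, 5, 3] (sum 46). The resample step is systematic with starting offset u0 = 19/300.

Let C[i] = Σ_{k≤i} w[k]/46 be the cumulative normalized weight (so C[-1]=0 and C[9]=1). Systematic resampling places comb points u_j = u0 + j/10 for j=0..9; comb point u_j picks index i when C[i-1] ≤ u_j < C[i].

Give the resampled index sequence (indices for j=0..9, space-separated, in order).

0 1 2 3 5 5 6 7 8 9

C = [3/46, 11/46, 8/23, 19/46, 21/46, 13/23, 17/23, 19/23, 43/46, 1]
j=0: u_0=19/300 ∈ [0, 3/46) → index 0
j=1: u_1=49/300 ∈ [3/46, 11/46) → index 1
j=2: u_2=79/300 ∈ [11/46, 8/23) → index 2
j=3: u_3=109/300 ∈ [8/23, 19/46) → index 3
j=4: u_4=139/300 ∈ [21/46, 13/23) → index 5
j=5: u_5=169/300 ∈ [21/46, 13/23) → index 5
j=6: u_6=199/300 ∈ [13/23, 17/23) → index 6
j=7: u_7=229/300 ∈ [17/23, 19/23) → index 7
j=8: u_8=259/300 ∈ [19/23, 43/46) → index 8
j=9: u_9=289/300 ∈ [43/46, 1) → index 9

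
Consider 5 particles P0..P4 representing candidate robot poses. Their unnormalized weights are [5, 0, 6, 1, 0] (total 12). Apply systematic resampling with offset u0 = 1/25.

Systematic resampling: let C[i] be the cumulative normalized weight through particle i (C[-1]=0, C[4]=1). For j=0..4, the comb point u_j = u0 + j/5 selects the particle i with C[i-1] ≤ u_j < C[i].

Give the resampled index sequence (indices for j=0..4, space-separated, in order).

0 0 2 2 2

C = [5/12, 5/12, 11/12, 1, 1]
j=0: u_0=1/25 ∈ [0, 5/12) → index 0
j=1: u_1=6/25 ∈ [0, 5/12) → index 0
j=2: u_2=11/25 ∈ [5/12, 11/12) → index 2
j=3: u_3=16/25 ∈ [5/12, 11/12) → index 2
j=4: u_4=21/25 ∈ [5/12, 11/12) → index 2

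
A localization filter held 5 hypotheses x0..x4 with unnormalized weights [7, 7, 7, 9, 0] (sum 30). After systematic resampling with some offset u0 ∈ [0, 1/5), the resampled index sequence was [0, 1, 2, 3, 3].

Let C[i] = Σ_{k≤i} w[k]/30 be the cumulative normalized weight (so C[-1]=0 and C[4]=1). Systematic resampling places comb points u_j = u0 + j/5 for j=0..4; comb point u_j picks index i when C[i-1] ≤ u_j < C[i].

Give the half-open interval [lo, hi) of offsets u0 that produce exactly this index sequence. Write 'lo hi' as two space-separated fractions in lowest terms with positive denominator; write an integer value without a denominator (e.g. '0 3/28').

C = [7/30, 7/15, 7/10, 1, 1]
j=0 picked index 0: u0 ∈ [0, 7/30)
j=1 picked index 1: u0 ∈ [1/30, 4/15)
j=2 picked index 2: u0 ∈ [1/15, 3/10)
j=3 picked index 3: u0 ∈ [1/10, 2/5)
j=4 picked index 3: u0 ∈ [-1/10, 1/5)
intersection: [1/10, 1/5)

1/10 1/5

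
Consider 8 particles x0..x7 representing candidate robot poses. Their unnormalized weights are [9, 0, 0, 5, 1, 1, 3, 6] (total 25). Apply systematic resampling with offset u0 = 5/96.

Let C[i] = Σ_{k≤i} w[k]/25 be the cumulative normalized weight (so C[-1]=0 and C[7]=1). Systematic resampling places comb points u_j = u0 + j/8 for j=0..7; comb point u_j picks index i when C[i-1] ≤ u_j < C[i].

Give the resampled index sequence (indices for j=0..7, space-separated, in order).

C = [9/25, 9/25, 9/25, 14/25, 3/5, 16/25, 19/25, 1]
j=0: u_0=5/96 ∈ [0, 9/25) → index 0
j=1: u_1=17/96 ∈ [0, 9/25) → index 0
j=2: u_2=29/96 ∈ [0, 9/25) → index 0
j=3: u_3=41/96 ∈ [9/25, 14/25) → index 3
j=4: u_4=53/96 ∈ [9/25, 14/25) → index 3
j=5: u_5=65/96 ∈ [16/25, 19/25) → index 6
j=6: u_6=77/96 ∈ [19/25, 1) → index 7
j=7: u_7=89/96 ∈ [19/25, 1) → index 7

0 0 0 3 3 6 7 7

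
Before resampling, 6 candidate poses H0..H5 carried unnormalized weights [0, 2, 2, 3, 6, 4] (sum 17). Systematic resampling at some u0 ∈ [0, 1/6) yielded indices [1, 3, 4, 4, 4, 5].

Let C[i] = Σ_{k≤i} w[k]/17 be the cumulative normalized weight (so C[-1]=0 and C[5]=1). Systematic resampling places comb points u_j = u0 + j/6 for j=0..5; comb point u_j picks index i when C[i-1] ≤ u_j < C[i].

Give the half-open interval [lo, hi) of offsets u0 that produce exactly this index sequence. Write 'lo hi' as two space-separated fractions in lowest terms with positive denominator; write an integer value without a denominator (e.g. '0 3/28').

4/51 5/51

C = [0, 2/17, 4/17, 7/17, 13/17, 1]
j=0 picked index 1: u0 ∈ [0, 2/17)
j=1 picked index 3: u0 ∈ [7/102, 25/102)
j=2 picked index 4: u0 ∈ [4/51, 22/51)
j=3 picked index 4: u0 ∈ [-3/34, 9/34)
j=4 picked index 4: u0 ∈ [-13/51, 5/51)
j=5 picked index 5: u0 ∈ [-7/102, 1/6)
intersection: [4/51, 5/51)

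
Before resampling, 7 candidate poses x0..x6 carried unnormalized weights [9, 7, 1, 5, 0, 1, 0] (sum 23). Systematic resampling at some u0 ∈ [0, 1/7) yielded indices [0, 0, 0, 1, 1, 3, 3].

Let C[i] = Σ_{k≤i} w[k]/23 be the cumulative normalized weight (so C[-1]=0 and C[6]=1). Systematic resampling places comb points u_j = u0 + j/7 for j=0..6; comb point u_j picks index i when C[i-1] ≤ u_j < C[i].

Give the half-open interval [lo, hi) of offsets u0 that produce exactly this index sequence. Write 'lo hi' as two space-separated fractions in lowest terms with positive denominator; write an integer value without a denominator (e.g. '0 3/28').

C = [9/23, 16/23, 17/23, 22/23, 22/23, 1, 1]
j=0 picked index 0: u0 ∈ [0, 9/23)
j=1 picked index 0: u0 ∈ [-1/7, 40/161)
j=2 picked index 0: u0 ∈ [-2/7, 17/161)
j=3 picked index 1: u0 ∈ [-6/161, 43/161)
j=4 picked index 1: u0 ∈ [-29/161, 20/161)
j=5 picked index 3: u0 ∈ [4/161, 39/161)
j=6 picked index 3: u0 ∈ [-19/161, 16/161)
intersection: [4/161, 16/161)

4/161 16/161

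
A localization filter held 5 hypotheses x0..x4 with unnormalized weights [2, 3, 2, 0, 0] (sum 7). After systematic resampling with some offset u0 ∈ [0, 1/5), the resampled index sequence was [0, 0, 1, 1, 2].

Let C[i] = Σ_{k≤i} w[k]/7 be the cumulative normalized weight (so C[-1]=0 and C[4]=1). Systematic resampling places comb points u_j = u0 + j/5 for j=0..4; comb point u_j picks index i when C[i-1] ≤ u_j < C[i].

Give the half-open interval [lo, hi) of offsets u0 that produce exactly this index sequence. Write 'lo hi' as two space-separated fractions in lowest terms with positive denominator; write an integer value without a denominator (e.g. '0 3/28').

C = [2/7, 5/7, 1, 1, 1]
j=0 picked index 0: u0 ∈ [0, 2/7)
j=1 picked index 0: u0 ∈ [-1/5, 3/35)
j=2 picked index 1: u0 ∈ [-4/35, 11/35)
j=3 picked index 1: u0 ∈ [-11/35, 4/35)
j=4 picked index 2: u0 ∈ [-3/35, 1/5)
intersection: [0, 3/35)

0 3/35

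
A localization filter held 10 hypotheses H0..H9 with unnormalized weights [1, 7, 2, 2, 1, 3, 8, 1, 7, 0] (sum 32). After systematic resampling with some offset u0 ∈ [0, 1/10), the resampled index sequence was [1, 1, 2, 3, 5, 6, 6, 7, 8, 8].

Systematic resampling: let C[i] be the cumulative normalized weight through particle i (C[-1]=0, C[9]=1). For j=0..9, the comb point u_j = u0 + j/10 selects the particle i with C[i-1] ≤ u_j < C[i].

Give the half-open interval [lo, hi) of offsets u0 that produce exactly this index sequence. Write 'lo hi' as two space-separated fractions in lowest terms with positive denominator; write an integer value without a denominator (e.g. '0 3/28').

C = [1/32, 1/4, 5/16, 3/8, 13/32, 1/2, 3/4, 25/32, 1, 1]
j=0 picked index 1: u0 ∈ [1/32, 1/4)
j=1 picked index 1: u0 ∈ [-11/160, 3/20)
j=2 picked index 2: u0 ∈ [1/20, 9/80)
j=3 picked index 3: u0 ∈ [1/80, 3/40)
j=4 picked index 5: u0 ∈ [1/160, 1/10)
j=5 picked index 6: u0 ∈ [0, 1/4)
j=6 picked index 6: u0 ∈ [-1/10, 3/20)
j=7 picked index 7: u0 ∈ [1/20, 13/160)
j=8 picked index 8: u0 ∈ [-3/160, 1/5)
j=9 picked index 8: u0 ∈ [-19/160, 1/10)
intersection: [1/20, 3/40)

1/20 3/40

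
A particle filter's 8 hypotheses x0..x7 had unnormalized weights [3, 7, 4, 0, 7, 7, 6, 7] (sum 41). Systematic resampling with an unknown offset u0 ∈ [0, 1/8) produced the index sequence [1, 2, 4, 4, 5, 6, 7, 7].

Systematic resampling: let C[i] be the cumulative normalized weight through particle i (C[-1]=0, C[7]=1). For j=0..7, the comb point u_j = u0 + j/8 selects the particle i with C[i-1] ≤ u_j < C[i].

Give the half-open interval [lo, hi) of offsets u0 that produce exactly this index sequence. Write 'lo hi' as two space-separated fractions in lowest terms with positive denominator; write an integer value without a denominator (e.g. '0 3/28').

C = [3/41, 10/41, 14/41, 14/41, 21/41, 28/41, 34/41, 1]
j=0 picked index 1: u0 ∈ [3/41, 10/41)
j=1 picked index 2: u0 ∈ [39/328, 71/328)
j=2 picked index 4: u0 ∈ [15/164, 43/164)
j=3 picked index 4: u0 ∈ [-11/328, 45/328)
j=4 picked index 5: u0 ∈ [1/82, 15/82)
j=5 picked index 6: u0 ∈ [19/328, 67/328)
j=6 picked index 7: u0 ∈ [13/164, 1/4)
j=7 picked index 7: u0 ∈ [-15/328, 1/8)
intersection: [39/328, 1/8)

39/328 1/8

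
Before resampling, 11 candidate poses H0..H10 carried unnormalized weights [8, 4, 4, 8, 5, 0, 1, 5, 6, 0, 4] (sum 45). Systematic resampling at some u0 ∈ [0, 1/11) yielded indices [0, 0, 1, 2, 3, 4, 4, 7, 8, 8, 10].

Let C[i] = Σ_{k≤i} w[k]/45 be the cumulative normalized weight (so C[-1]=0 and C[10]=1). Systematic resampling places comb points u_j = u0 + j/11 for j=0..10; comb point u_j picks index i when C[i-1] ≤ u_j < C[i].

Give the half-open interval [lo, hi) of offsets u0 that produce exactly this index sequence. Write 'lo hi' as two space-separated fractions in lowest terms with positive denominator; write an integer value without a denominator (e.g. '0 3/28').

13/165 41/495

C = [8/45, 4/15, 16/45, 8/15, 29/45, 29/45, 2/3, 7/9, 41/45, 41/45, 1]
j=0 picked index 0: u0 ∈ [0, 8/45)
j=1 picked index 0: u0 ∈ [-1/11, 43/495)
j=2 picked index 1: u0 ∈ [-2/495, 14/165)
j=3 picked index 2: u0 ∈ [-1/165, 41/495)
j=4 picked index 3: u0 ∈ [-4/495, 28/165)
j=5 picked index 4: u0 ∈ [13/165, 94/495)
j=6 picked index 4: u0 ∈ [-2/165, 49/495)
j=7 picked index 7: u0 ∈ [1/33, 14/99)
j=8 picked index 8: u0 ∈ [5/99, 91/495)
j=9 picked index 8: u0 ∈ [-4/99, 46/495)
j=10 picked index 10: u0 ∈ [1/495, 1/11)
intersection: [13/165, 41/495)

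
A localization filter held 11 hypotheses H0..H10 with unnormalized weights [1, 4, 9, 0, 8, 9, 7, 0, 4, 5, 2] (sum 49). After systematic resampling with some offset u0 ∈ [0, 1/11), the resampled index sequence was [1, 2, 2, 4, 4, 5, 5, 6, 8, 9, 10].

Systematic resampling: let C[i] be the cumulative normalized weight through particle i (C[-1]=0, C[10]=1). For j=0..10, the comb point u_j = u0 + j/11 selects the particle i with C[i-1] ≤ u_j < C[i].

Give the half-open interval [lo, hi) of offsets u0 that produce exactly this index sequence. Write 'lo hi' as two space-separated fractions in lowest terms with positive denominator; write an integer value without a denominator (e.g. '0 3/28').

27/539 46/539

C = [1/49, 5/49, 2/7, 2/7, 22/49, 31/49, 38/49, 38/49, 6/7, 47/49, 1]
j=0 picked index 1: u0 ∈ [1/49, 5/49)
j=1 picked index 2: u0 ∈ [6/539, 15/77)
j=2 picked index 2: u0 ∈ [-43/539, 8/77)
j=3 picked index 4: u0 ∈ [1/77, 95/539)
j=4 picked index 4: u0 ∈ [-6/77, 46/539)
j=5 picked index 5: u0 ∈ [-3/539, 96/539)
j=6 picked index 5: u0 ∈ [-52/539, 47/539)
j=7 picked index 6: u0 ∈ [-2/539, 75/539)
j=8 picked index 8: u0 ∈ [26/539, 10/77)
j=9 picked index 9: u0 ∈ [3/77, 76/539)
j=10 picked index 10: u0 ∈ [27/539, 1/11)
intersection: [27/539, 46/539)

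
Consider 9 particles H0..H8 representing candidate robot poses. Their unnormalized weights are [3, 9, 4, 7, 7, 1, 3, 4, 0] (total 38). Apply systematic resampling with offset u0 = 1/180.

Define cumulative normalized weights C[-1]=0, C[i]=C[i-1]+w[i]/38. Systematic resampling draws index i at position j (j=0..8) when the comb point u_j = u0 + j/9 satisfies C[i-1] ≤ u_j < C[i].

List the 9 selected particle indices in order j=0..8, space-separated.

0 1 1 2 3 3 4 4 6

C = [3/38, 6/19, 8/19, 23/38, 15/19, 31/38, 17/19, 1, 1]
j=0: u_0=1/180 ∈ [0, 3/38) → index 0
j=1: u_1=7/60 ∈ [3/38, 6/19) → index 1
j=2: u_2=41/180 ∈ [3/38, 6/19) → index 1
j=3: u_3=61/180 ∈ [6/19, 8/19) → index 2
j=4: u_4=9/20 ∈ [8/19, 23/38) → index 3
j=5: u_5=101/180 ∈ [8/19, 23/38) → index 3
j=6: u_6=121/180 ∈ [23/38, 15/19) → index 4
j=7: u_7=47/60 ∈ [23/38, 15/19) → index 4
j=8: u_8=161/180 ∈ [31/38, 17/19) → index 6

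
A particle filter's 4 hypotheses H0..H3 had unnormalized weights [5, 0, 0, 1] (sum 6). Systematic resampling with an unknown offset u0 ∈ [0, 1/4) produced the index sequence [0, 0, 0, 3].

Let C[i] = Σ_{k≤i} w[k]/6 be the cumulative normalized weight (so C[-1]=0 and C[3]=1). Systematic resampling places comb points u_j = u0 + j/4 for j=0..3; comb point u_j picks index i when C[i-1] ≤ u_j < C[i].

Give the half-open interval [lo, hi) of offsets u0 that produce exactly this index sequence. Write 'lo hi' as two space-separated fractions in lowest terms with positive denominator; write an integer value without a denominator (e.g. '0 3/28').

1/12 1/4

C = [5/6, 5/6, 5/6, 1]
j=0 picked index 0: u0 ∈ [0, 5/6)
j=1 picked index 0: u0 ∈ [-1/4, 7/12)
j=2 picked index 0: u0 ∈ [-1/2, 1/3)
j=3 picked index 3: u0 ∈ [1/12, 1/4)
intersection: [1/12, 1/4)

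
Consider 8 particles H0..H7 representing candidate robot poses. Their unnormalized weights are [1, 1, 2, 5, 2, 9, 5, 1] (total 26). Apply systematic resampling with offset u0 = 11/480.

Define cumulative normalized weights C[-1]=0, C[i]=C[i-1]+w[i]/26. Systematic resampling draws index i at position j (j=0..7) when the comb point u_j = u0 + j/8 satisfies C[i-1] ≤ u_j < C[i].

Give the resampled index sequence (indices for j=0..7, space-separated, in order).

0 2 3 4 5 5 6 6

C = [1/26, 1/13, 2/13, 9/26, 11/26, 10/13, 25/26, 1]
j=0: u_0=11/480 ∈ [0, 1/26) → index 0
j=1: u_1=71/480 ∈ [1/13, 2/13) → index 2
j=2: u_2=131/480 ∈ [2/13, 9/26) → index 3
j=3: u_3=191/480 ∈ [9/26, 11/26) → index 4
j=4: u_4=251/480 ∈ [11/26, 10/13) → index 5
j=5: u_5=311/480 ∈ [11/26, 10/13) → index 5
j=6: u_6=371/480 ∈ [10/13, 25/26) → index 6
j=7: u_7=431/480 ∈ [10/13, 25/26) → index 6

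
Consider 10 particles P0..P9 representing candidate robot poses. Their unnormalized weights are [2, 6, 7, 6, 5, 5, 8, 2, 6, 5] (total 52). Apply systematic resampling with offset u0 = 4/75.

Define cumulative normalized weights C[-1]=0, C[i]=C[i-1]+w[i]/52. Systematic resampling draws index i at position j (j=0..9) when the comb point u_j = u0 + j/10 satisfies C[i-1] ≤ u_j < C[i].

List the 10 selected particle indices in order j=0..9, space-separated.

1 1 2 3 4 5 6 7 8 9

C = [1/26, 2/13, 15/52, 21/52, 1/2, 31/52, 3/4, 41/52, 47/52, 1]
j=0: u_0=4/75 ∈ [1/26, 2/13) → index 1
j=1: u_1=23/150 ∈ [1/26, 2/13) → index 1
j=2: u_2=19/75 ∈ [2/13, 15/52) → index 2
j=3: u_3=53/150 ∈ [15/52, 21/52) → index 3
j=4: u_4=34/75 ∈ [21/52, 1/2) → index 4
j=5: u_5=83/150 ∈ [1/2, 31/52) → index 5
j=6: u_6=49/75 ∈ [31/52, 3/4) → index 6
j=7: u_7=113/150 ∈ [3/4, 41/52) → index 7
j=8: u_8=64/75 ∈ [41/52, 47/52) → index 8
j=9: u_9=143/150 ∈ [47/52, 1) → index 9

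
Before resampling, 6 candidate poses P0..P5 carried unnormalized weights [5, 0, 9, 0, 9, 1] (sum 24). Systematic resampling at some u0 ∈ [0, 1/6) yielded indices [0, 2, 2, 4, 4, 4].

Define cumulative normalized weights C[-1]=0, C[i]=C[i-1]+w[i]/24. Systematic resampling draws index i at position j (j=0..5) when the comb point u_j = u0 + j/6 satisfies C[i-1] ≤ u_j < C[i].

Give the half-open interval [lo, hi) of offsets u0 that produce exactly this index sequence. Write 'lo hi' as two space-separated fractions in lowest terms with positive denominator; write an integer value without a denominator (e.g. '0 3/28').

1/12 1/8

C = [5/24, 5/24, 7/12, 7/12, 23/24, 1]
j=0 picked index 0: u0 ∈ [0, 5/24)
j=1 picked index 2: u0 ∈ [1/24, 5/12)
j=2 picked index 2: u0 ∈ [-1/8, 1/4)
j=3 picked index 4: u0 ∈ [1/12, 11/24)
j=4 picked index 4: u0 ∈ [-1/12, 7/24)
j=5 picked index 4: u0 ∈ [-1/4, 1/8)
intersection: [1/12, 1/8)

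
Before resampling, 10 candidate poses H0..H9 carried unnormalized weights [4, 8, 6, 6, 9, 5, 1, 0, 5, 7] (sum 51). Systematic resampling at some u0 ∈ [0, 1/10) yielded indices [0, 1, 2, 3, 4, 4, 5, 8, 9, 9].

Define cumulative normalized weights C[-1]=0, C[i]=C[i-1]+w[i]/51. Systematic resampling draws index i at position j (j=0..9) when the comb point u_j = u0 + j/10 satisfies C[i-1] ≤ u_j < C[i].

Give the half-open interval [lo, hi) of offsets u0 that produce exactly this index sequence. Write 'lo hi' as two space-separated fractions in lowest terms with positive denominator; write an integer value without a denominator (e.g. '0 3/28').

C = [4/51, 4/17, 6/17, 8/17, 11/17, 38/51, 13/17, 13/17, 44/51, 1]
j=0 picked index 0: u0 ∈ [0, 4/51)
j=1 picked index 1: u0 ∈ [-11/510, 23/170)
j=2 picked index 2: u0 ∈ [3/85, 13/85)
j=3 picked index 3: u0 ∈ [9/170, 29/170)
j=4 picked index 4: u0 ∈ [6/85, 21/85)
j=5 picked index 4: u0 ∈ [-1/34, 5/34)
j=6 picked index 5: u0 ∈ [4/85, 37/255)
j=7 picked index 8: u0 ∈ [11/170, 83/510)
j=8 picked index 9: u0 ∈ [16/255, 1/5)
j=9 picked index 9: u0 ∈ [-19/510, 1/10)
intersection: [6/85, 4/51)

6/85 4/51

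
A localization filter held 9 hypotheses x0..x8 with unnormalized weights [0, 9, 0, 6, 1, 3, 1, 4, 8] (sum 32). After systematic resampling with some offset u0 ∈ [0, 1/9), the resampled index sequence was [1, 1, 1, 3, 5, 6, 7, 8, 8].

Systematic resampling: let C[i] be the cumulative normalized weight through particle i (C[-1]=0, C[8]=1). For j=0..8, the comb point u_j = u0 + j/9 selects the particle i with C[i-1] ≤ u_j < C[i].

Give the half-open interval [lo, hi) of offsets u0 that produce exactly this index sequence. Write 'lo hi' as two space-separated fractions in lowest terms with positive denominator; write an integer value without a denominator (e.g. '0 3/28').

C = [0, 9/32, 9/32, 15/32, 1/2, 19/32, 5/8, 3/4, 1]
j=0 picked index 1: u0 ∈ [0, 9/32)
j=1 picked index 1: u0 ∈ [-1/9, 49/288)
j=2 picked index 1: u0 ∈ [-2/9, 17/288)
j=3 picked index 3: u0 ∈ [-5/96, 13/96)
j=4 picked index 5: u0 ∈ [1/18, 43/288)
j=5 picked index 6: u0 ∈ [11/288, 5/72)
j=6 picked index 7: u0 ∈ [-1/24, 1/12)
j=7 picked index 8: u0 ∈ [-1/36, 2/9)
j=8 picked index 8: u0 ∈ [-5/36, 1/9)
intersection: [1/18, 17/288)

1/18 17/288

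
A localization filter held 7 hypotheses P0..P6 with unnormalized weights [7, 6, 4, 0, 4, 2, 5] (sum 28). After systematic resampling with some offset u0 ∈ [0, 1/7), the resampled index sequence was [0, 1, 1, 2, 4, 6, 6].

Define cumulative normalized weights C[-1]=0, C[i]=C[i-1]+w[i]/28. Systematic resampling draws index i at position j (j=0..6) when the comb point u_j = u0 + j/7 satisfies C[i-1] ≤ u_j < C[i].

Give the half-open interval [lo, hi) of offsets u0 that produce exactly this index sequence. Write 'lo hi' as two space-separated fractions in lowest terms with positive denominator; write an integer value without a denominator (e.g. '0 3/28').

C = [1/4, 13/28, 17/28, 17/28, 3/4, 23/28, 1]
j=0 picked index 0: u0 ∈ [0, 1/4)
j=1 picked index 1: u0 ∈ [3/28, 9/28)
j=2 picked index 1: u0 ∈ [-1/28, 5/28)
j=3 picked index 2: u0 ∈ [1/28, 5/28)
j=4 picked index 4: u0 ∈ [1/28, 5/28)
j=5 picked index 6: u0 ∈ [3/28, 2/7)
j=6 picked index 6: u0 ∈ [-1/28, 1/7)
intersection: [3/28, 1/7)

3/28 1/7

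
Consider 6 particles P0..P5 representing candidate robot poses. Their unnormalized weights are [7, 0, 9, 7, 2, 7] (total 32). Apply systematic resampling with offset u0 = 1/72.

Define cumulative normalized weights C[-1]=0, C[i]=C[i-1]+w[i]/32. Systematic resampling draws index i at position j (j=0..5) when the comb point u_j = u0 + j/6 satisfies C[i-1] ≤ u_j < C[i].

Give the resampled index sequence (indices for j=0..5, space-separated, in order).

C = [7/32, 7/32, 1/2, 23/32, 25/32, 1]
j=0: u_0=1/72 ∈ [0, 7/32) → index 0
j=1: u_1=13/72 ∈ [0, 7/32) → index 0
j=2: u_2=25/72 ∈ [7/32, 1/2) → index 2
j=3: u_3=37/72 ∈ [1/2, 23/32) → index 3
j=4: u_4=49/72 ∈ [1/2, 23/32) → index 3
j=5: u_5=61/72 ∈ [25/32, 1) → index 5

0 0 2 3 3 5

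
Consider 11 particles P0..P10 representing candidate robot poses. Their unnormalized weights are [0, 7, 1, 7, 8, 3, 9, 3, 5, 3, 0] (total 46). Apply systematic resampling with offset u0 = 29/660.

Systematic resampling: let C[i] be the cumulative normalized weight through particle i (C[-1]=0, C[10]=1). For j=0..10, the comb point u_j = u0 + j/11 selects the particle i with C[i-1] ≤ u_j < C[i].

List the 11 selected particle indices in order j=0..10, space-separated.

C = [0, 7/46, 4/23, 15/46, 1/2, 13/23, 35/46, 19/23, 43/46, 1, 1]
j=0: u_0=29/660 ∈ [0, 7/46) → index 1
j=1: u_1=89/660 ∈ [0, 7/46) → index 1
j=2: u_2=149/660 ∈ [4/23, 15/46) → index 3
j=3: u_3=19/60 ∈ [4/23, 15/46) → index 3
j=4: u_4=269/660 ∈ [15/46, 1/2) → index 4
j=5: u_5=329/660 ∈ [15/46, 1/2) → index 4
j=6: u_6=389/660 ∈ [13/23, 35/46) → index 6
j=7: u_7=449/660 ∈ [13/23, 35/46) → index 6
j=8: u_8=509/660 ∈ [35/46, 19/23) → index 7
j=9: u_9=569/660 ∈ [19/23, 43/46) → index 8
j=10: u_10=629/660 ∈ [43/46, 1) → index 9

1 1 3 3 4 4 6 6 7 8 9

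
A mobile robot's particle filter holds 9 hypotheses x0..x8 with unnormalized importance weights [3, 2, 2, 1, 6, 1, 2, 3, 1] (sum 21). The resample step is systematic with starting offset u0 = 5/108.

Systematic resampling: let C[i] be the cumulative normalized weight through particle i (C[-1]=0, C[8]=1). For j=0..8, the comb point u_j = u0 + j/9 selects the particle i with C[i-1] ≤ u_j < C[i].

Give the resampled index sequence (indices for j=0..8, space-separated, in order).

C = [1/7, 5/21, 1/3, 8/21, 2/3, 5/7, 17/21, 20/21, 1]
j=0: u_0=5/108 ∈ [0, 1/7) → index 0
j=1: u_1=17/108 ∈ [1/7, 5/21) → index 1
j=2: u_2=29/108 ∈ [5/21, 1/3) → index 2
j=3: u_3=41/108 ∈ [1/3, 8/21) → index 3
j=4: u_4=53/108 ∈ [8/21, 2/3) → index 4
j=5: u_5=65/108 ∈ [8/21, 2/3) → index 4
j=6: u_6=77/108 ∈ [2/3, 5/7) → index 5
j=7: u_7=89/108 ∈ [17/21, 20/21) → index 7
j=8: u_8=101/108 ∈ [17/21, 20/21) → index 7

0 1 2 3 4 4 5 7 7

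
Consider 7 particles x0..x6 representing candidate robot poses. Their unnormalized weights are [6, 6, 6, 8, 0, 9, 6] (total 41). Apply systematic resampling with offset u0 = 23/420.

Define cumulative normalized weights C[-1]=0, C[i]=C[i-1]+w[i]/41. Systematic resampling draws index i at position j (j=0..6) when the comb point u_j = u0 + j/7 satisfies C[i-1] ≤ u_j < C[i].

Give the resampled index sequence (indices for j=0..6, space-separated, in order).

0 1 2 3 3 5 6

C = [6/41, 12/41, 18/41, 26/41, 26/41, 35/41, 1]
j=0: u_0=23/420 ∈ [0, 6/41) → index 0
j=1: u_1=83/420 ∈ [6/41, 12/41) → index 1
j=2: u_2=143/420 ∈ [12/41, 18/41) → index 2
j=3: u_3=29/60 ∈ [18/41, 26/41) → index 3
j=4: u_4=263/420 ∈ [18/41, 26/41) → index 3
j=5: u_5=323/420 ∈ [26/41, 35/41) → index 5
j=6: u_6=383/420 ∈ [35/41, 1) → index 6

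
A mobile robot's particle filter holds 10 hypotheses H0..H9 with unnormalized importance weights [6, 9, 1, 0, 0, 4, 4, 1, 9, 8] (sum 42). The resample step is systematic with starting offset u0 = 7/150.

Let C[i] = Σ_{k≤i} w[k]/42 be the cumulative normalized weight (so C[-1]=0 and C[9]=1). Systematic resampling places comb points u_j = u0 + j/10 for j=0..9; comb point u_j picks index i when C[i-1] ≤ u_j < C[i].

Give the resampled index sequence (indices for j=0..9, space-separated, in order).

0 1 1 1 5 6 8 8 9 9

C = [1/7, 5/14, 8/21, 8/21, 8/21, 10/21, 4/7, 25/42, 17/21, 1]
j=0: u_0=7/150 ∈ [0, 1/7) → index 0
j=1: u_1=11/75 ∈ [1/7, 5/14) → index 1
j=2: u_2=37/150 ∈ [1/7, 5/14) → index 1
j=3: u_3=26/75 ∈ [1/7, 5/14) → index 1
j=4: u_4=67/150 ∈ [8/21, 10/21) → index 5
j=5: u_5=41/75 ∈ [10/21, 4/7) → index 6
j=6: u_6=97/150 ∈ [25/42, 17/21) → index 8
j=7: u_7=56/75 ∈ [25/42, 17/21) → index 8
j=8: u_8=127/150 ∈ [17/21, 1) → index 9
j=9: u_9=71/75 ∈ [17/21, 1) → index 9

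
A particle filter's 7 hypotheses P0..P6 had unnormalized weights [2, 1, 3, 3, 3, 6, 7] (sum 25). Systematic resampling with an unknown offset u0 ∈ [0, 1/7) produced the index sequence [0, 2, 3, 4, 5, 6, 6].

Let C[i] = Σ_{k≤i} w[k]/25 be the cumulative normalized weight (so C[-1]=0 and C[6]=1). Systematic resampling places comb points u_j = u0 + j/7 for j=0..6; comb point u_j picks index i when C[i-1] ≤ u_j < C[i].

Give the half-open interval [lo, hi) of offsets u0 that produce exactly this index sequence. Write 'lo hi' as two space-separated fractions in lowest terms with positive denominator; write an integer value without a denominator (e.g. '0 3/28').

C = [2/25, 3/25, 6/25, 9/25, 12/25, 18/25, 1]
j=0 picked index 0: u0 ∈ [0, 2/25)
j=1 picked index 2: u0 ∈ [-4/175, 17/175)
j=2 picked index 3: u0 ∈ [-8/175, 13/175)
j=3 picked index 4: u0 ∈ [-12/175, 9/175)
j=4 picked index 5: u0 ∈ [-16/175, 26/175)
j=5 picked index 6: u0 ∈ [1/175, 2/7)
j=6 picked index 6: u0 ∈ [-24/175, 1/7)
intersection: [1/175, 9/175)

1/175 9/175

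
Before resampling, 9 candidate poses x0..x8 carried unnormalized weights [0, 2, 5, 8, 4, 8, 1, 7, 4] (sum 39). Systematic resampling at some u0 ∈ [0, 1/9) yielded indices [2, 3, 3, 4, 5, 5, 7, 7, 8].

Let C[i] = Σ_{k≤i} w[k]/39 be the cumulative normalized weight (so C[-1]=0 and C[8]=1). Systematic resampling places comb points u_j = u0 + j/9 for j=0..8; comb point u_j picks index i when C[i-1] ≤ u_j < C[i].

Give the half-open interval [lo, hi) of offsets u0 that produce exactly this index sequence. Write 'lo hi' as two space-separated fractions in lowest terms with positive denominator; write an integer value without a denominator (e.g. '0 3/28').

8/117 1/9

C = [0, 2/39, 7/39, 5/13, 19/39, 9/13, 28/39, 35/39, 1]
j=0 picked index 2: u0 ∈ [2/39, 7/39)
j=1 picked index 3: u0 ∈ [8/117, 32/117)
j=2 picked index 3: u0 ∈ [-5/117, 19/117)
j=3 picked index 4: u0 ∈ [2/39, 2/13)
j=4 picked index 5: u0 ∈ [5/117, 29/117)
j=5 picked index 5: u0 ∈ [-8/117, 16/117)
j=6 picked index 7: u0 ∈ [2/39, 3/13)
j=7 picked index 7: u0 ∈ [-7/117, 14/117)
j=8 picked index 8: u0 ∈ [1/117, 1/9)
intersection: [8/117, 1/9)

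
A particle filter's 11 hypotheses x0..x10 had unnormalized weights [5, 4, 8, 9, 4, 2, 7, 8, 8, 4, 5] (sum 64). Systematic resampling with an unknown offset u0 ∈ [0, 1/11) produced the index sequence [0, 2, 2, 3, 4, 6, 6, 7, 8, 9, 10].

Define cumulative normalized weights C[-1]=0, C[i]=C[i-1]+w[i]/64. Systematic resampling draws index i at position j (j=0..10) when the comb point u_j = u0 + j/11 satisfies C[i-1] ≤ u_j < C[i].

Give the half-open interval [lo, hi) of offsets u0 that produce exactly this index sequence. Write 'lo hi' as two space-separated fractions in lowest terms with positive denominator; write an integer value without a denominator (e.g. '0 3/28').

C = [5/64, 9/64, 17/64, 13/32, 15/32, 1/2, 39/64, 47/64, 55/64, 59/64, 1]
j=0 picked index 0: u0 ∈ [0, 5/64)
j=1 picked index 2: u0 ∈ [35/704, 123/704)
j=2 picked index 2: u0 ∈ [-29/704, 59/704)
j=3 picked index 3: u0 ∈ [-5/704, 47/352)
j=4 picked index 4: u0 ∈ [15/352, 37/352)
j=5 picked index 6: u0 ∈ [1/22, 109/704)
j=6 picked index 6: u0 ∈ [-1/22, 45/704)
j=7 picked index 7: u0 ∈ [-19/704, 69/704)
j=8 picked index 8: u0 ∈ [5/704, 93/704)
j=9 picked index 9: u0 ∈ [29/704, 73/704)
j=10 picked index 10: u0 ∈ [9/704, 1/11)
intersection: [35/704, 45/704)

35/704 45/704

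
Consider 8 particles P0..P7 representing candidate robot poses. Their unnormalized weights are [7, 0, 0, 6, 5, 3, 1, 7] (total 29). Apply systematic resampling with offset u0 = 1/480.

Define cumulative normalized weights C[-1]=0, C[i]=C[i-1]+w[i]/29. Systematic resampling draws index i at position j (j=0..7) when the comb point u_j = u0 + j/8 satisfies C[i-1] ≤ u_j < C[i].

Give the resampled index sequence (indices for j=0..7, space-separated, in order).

0 0 3 3 4 5 6 7

C = [7/29, 7/29, 7/29, 13/29, 18/29, 21/29, 22/29, 1]
j=0: u_0=1/480 ∈ [0, 7/29) → index 0
j=1: u_1=61/480 ∈ [0, 7/29) → index 0
j=2: u_2=121/480 ∈ [7/29, 13/29) → index 3
j=3: u_3=181/480 ∈ [7/29, 13/29) → index 3
j=4: u_4=241/480 ∈ [13/29, 18/29) → index 4
j=5: u_5=301/480 ∈ [18/29, 21/29) → index 5
j=6: u_6=361/480 ∈ [21/29, 22/29) → index 6
j=7: u_7=421/480 ∈ [22/29, 1) → index 7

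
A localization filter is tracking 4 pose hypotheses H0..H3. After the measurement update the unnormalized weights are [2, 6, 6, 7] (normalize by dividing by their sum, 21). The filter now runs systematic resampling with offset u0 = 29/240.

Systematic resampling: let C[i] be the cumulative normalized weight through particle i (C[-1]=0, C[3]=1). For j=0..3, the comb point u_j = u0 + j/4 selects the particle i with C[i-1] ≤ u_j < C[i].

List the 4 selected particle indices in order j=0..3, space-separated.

1 1 2 3

C = [2/21, 8/21, 2/3, 1]
j=0: u_0=29/240 ∈ [2/21, 8/21) → index 1
j=1: u_1=89/240 ∈ [2/21, 8/21) → index 1
j=2: u_2=149/240 ∈ [8/21, 2/3) → index 2
j=3: u_3=209/240 ∈ [2/3, 1) → index 3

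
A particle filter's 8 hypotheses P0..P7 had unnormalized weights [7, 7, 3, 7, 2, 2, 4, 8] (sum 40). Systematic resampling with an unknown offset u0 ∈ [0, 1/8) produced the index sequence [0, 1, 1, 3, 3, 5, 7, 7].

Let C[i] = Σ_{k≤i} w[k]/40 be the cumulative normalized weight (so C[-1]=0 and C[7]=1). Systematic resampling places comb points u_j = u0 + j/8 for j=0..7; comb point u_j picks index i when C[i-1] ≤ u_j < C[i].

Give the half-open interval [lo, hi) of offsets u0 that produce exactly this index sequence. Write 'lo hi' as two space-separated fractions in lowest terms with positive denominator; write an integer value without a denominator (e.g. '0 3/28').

1/20 3/40

C = [7/40, 7/20, 17/40, 3/5, 13/20, 7/10, 4/5, 1]
j=0 picked index 0: u0 ∈ [0, 7/40)
j=1 picked index 1: u0 ∈ [1/20, 9/40)
j=2 picked index 1: u0 ∈ [-3/40, 1/10)
j=3 picked index 3: u0 ∈ [1/20, 9/40)
j=4 picked index 3: u0 ∈ [-3/40, 1/10)
j=5 picked index 5: u0 ∈ [1/40, 3/40)
j=6 picked index 7: u0 ∈ [1/20, 1/4)
j=7 picked index 7: u0 ∈ [-3/40, 1/8)
intersection: [1/20, 3/40)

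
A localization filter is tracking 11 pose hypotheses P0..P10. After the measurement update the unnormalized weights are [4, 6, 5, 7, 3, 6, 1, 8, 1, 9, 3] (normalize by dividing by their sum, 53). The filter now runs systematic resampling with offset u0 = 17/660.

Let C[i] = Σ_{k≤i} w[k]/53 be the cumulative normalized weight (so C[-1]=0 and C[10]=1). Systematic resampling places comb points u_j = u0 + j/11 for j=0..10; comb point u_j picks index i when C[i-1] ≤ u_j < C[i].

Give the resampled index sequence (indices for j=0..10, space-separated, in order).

0 1 2 3 3 5 5 7 7 9 9

C = [4/53, 10/53, 15/53, 22/53, 25/53, 31/53, 32/53, 40/53, 41/53, 50/53, 1]
j=0: u_0=17/660 ∈ [0, 4/53) → index 0
j=1: u_1=7/60 ∈ [4/53, 10/53) → index 1
j=2: u_2=137/660 ∈ [10/53, 15/53) → index 2
j=3: u_3=197/660 ∈ [15/53, 22/53) → index 3
j=4: u_4=257/660 ∈ [15/53, 22/53) → index 3
j=5: u_5=317/660 ∈ [25/53, 31/53) → index 5
j=6: u_6=377/660 ∈ [25/53, 31/53) → index 5
j=7: u_7=437/660 ∈ [32/53, 40/53) → index 7
j=8: u_8=497/660 ∈ [32/53, 40/53) → index 7
j=9: u_9=557/660 ∈ [41/53, 50/53) → index 9
j=10: u_10=617/660 ∈ [41/53, 50/53) → index 9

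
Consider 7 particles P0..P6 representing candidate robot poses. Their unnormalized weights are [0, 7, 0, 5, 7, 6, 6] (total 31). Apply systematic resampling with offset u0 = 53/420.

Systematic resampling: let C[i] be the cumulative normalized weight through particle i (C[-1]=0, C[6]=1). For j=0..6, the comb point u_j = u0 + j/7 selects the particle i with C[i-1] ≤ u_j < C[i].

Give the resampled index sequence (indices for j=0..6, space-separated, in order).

1 3 4 4 5 6 6

C = [0, 7/31, 7/31, 12/31, 19/31, 25/31, 1]
j=0: u_0=53/420 ∈ [0, 7/31) → index 1
j=1: u_1=113/420 ∈ [7/31, 12/31) → index 3
j=2: u_2=173/420 ∈ [12/31, 19/31) → index 4
j=3: u_3=233/420 ∈ [12/31, 19/31) → index 4
j=4: u_4=293/420 ∈ [19/31, 25/31) → index 5
j=5: u_5=353/420 ∈ [25/31, 1) → index 6
j=6: u_6=59/60 ∈ [25/31, 1) → index 6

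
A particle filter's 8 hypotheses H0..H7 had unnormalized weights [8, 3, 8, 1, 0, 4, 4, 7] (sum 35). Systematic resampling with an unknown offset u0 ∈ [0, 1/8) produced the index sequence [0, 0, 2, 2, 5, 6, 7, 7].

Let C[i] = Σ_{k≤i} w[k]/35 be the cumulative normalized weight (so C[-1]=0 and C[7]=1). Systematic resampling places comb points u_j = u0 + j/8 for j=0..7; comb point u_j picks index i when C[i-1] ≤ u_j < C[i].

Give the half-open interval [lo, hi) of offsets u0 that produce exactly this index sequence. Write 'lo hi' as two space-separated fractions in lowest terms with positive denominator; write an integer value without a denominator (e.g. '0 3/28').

1/14 29/280

C = [8/35, 11/35, 19/35, 4/7, 4/7, 24/35, 4/5, 1]
j=0 picked index 0: u0 ∈ [0, 8/35)
j=1 picked index 0: u0 ∈ [-1/8, 29/280)
j=2 picked index 2: u0 ∈ [9/140, 41/140)
j=3 picked index 2: u0 ∈ [-17/280, 47/280)
j=4 picked index 5: u0 ∈ [1/14, 13/70)
j=5 picked index 6: u0 ∈ [17/280, 7/40)
j=6 picked index 7: u0 ∈ [1/20, 1/4)
j=7 picked index 7: u0 ∈ [-3/40, 1/8)
intersection: [1/14, 29/280)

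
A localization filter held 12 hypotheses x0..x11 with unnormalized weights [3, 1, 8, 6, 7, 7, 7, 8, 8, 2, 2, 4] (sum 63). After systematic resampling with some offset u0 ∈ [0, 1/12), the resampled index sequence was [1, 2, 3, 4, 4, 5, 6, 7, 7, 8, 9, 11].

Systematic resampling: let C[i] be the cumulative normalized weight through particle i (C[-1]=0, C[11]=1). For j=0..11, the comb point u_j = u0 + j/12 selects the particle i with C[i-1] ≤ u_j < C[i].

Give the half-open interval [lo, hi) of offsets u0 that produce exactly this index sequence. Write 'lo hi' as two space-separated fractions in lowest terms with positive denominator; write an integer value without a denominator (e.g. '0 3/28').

1/21 4/63

C = [1/21, 4/63, 4/21, 2/7, 25/63, 32/63, 13/21, 47/63, 55/63, 19/21, 59/63, 1]
j=0 picked index 1: u0 ∈ [1/21, 4/63)
j=1 picked index 2: u0 ∈ [-5/252, 3/28)
j=2 picked index 3: u0 ∈ [1/42, 5/42)
j=3 picked index 4: u0 ∈ [1/28, 37/252)
j=4 picked index 4: u0 ∈ [-1/21, 4/63)
j=5 picked index 5: u0 ∈ [-5/252, 23/252)
j=6 picked index 6: u0 ∈ [1/126, 5/42)
j=7 picked index 7: u0 ∈ [1/28, 41/252)
j=8 picked index 7: u0 ∈ [-1/21, 5/63)
j=9 picked index 8: u0 ∈ [-1/252, 31/252)
j=10 picked index 9: u0 ∈ [5/126, 1/14)
j=11 picked index 11: u0 ∈ [5/252, 1/12)
intersection: [1/21, 4/63)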